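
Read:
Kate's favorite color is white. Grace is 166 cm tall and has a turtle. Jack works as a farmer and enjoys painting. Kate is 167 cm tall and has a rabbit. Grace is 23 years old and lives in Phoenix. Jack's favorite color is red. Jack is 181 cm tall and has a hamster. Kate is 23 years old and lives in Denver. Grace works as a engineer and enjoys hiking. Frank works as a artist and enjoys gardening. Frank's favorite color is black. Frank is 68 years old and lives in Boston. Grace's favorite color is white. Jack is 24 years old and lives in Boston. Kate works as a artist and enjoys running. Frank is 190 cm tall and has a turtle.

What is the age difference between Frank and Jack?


|68 - 24| = 44

44


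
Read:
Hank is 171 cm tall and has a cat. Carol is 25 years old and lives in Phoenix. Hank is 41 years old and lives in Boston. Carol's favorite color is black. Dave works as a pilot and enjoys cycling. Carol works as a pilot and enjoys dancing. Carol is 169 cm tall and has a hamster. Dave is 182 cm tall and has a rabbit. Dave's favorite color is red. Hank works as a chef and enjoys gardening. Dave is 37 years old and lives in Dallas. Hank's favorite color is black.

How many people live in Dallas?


Count in Dallas: 1

1


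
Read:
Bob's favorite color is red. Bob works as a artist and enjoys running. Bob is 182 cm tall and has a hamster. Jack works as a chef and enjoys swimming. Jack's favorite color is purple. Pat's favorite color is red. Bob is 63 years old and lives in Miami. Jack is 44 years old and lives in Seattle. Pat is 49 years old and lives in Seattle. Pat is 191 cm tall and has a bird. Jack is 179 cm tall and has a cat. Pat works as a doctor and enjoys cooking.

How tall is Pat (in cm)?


Pat is 191 cm tall

191


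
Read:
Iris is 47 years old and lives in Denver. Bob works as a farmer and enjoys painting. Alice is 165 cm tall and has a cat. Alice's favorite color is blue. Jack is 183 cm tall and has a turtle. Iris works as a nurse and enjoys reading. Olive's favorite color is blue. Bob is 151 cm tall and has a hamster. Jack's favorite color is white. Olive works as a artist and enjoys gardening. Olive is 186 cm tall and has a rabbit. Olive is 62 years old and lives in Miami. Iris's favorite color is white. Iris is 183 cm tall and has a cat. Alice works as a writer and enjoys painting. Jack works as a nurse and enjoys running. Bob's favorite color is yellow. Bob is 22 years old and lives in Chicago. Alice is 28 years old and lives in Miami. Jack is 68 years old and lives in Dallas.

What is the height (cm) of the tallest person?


Tallest: Olive at 186 cm

186


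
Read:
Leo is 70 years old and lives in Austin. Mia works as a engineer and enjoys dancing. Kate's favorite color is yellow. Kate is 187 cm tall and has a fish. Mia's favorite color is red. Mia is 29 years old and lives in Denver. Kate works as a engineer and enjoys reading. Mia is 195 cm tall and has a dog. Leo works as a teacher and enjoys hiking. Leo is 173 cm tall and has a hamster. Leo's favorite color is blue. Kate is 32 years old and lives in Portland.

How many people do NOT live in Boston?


Not in Boston: 3

3


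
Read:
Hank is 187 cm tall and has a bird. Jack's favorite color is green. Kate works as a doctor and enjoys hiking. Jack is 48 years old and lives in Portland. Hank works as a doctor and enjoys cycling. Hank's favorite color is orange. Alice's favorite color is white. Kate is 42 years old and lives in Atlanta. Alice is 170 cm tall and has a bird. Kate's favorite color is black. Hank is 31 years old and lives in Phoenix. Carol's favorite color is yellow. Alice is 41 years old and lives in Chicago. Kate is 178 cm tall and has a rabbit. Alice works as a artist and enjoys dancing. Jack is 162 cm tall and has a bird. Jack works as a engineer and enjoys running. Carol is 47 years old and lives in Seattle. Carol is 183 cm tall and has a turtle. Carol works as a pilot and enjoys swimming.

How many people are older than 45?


Filter: 2

2


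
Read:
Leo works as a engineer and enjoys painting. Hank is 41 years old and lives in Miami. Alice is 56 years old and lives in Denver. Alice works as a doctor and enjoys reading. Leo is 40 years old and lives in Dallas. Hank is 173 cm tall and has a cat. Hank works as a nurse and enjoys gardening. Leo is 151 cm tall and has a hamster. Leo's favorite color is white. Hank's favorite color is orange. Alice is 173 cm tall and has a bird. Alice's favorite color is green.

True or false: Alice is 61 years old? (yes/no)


Alice is actually 56. no

no


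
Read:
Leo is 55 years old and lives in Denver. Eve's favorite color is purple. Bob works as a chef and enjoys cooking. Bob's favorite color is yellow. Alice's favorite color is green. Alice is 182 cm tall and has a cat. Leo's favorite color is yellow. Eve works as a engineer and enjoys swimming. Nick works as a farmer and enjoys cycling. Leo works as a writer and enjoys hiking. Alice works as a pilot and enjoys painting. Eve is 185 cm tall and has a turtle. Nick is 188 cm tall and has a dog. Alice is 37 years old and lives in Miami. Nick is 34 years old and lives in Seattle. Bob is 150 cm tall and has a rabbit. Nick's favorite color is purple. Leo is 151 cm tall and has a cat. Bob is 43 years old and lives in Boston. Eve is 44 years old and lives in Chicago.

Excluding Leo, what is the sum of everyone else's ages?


Sum (excluding Leo): 158

158


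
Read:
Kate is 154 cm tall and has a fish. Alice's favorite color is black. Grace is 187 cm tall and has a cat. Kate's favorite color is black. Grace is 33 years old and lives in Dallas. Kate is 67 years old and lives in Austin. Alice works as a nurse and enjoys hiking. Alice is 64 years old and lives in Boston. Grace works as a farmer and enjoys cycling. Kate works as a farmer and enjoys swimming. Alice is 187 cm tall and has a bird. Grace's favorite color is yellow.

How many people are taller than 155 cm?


Taller than 155: 2

2


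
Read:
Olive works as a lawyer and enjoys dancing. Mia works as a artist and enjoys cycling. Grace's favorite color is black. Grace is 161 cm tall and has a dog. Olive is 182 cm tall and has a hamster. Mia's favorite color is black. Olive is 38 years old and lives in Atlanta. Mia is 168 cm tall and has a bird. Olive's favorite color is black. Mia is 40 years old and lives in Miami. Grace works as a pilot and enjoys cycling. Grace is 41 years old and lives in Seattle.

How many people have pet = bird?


Count: 1

1


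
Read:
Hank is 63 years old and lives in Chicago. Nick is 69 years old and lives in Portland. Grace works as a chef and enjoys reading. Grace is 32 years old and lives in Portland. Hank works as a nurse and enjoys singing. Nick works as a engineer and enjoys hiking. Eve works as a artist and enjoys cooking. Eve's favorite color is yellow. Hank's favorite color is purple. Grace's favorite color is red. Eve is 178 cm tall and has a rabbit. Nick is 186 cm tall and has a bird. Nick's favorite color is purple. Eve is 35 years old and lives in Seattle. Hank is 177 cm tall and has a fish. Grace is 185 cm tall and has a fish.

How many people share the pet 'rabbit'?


Count: 1

1


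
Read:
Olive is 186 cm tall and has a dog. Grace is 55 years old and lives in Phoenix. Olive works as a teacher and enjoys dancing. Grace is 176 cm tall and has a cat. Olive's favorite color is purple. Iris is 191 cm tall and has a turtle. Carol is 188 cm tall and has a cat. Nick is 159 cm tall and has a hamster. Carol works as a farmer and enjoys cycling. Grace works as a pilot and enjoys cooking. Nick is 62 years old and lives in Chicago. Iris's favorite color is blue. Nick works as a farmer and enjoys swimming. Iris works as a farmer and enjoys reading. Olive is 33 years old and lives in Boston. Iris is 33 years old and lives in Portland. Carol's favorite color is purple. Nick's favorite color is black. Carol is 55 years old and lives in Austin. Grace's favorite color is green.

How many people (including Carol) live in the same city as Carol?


Carol lives in Austin. Count = 1

1


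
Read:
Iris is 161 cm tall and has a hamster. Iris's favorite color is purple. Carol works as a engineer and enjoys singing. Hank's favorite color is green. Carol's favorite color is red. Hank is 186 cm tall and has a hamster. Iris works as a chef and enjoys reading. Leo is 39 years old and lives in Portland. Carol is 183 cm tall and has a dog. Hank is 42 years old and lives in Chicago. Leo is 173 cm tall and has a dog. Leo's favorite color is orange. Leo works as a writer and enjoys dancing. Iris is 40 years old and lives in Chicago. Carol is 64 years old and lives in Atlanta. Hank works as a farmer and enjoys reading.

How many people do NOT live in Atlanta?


Not in Atlanta: 3

3


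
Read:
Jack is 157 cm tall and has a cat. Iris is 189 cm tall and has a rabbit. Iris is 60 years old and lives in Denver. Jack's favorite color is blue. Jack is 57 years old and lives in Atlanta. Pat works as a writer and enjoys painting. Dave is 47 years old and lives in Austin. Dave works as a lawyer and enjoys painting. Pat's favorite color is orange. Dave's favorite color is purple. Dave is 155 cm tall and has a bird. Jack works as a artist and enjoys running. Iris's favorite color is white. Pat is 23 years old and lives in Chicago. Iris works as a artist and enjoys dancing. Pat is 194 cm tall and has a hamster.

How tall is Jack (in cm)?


Jack is 157 cm tall

157


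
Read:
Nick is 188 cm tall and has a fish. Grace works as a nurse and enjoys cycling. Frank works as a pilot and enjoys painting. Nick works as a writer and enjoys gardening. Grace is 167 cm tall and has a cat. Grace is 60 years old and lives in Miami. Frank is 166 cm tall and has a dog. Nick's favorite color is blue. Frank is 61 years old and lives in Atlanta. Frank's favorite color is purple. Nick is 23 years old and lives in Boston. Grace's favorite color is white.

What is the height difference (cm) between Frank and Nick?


|166 - 188| = 22

22


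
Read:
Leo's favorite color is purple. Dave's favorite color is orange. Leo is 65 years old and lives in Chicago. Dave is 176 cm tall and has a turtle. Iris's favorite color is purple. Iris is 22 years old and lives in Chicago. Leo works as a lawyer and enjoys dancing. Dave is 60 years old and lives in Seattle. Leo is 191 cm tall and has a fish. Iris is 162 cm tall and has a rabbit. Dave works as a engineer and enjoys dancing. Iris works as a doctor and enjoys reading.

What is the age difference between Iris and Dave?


|22 - 60| = 38

38


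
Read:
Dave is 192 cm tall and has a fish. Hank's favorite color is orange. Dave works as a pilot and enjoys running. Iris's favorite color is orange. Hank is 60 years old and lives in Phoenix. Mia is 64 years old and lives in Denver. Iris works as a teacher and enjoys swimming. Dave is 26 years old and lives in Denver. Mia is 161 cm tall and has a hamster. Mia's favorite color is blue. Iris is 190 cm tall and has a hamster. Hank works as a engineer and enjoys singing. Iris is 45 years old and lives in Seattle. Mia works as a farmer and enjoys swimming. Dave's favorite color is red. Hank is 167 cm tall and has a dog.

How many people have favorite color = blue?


Count: 1

1


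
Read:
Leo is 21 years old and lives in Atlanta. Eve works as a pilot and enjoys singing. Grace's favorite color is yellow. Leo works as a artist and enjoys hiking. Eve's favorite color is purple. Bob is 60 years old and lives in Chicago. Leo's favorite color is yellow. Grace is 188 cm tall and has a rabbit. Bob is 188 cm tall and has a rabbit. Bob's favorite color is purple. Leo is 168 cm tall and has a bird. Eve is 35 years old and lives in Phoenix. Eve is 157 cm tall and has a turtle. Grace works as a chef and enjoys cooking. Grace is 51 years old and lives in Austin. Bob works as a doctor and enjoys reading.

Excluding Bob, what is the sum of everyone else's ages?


Sum (excluding Bob): 107

107


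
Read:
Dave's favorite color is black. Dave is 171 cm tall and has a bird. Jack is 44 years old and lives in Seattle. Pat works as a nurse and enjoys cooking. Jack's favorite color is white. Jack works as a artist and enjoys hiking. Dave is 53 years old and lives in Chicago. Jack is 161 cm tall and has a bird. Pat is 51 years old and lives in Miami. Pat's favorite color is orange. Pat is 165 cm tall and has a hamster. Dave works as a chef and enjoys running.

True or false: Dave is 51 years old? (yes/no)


Dave is actually 53. no

no


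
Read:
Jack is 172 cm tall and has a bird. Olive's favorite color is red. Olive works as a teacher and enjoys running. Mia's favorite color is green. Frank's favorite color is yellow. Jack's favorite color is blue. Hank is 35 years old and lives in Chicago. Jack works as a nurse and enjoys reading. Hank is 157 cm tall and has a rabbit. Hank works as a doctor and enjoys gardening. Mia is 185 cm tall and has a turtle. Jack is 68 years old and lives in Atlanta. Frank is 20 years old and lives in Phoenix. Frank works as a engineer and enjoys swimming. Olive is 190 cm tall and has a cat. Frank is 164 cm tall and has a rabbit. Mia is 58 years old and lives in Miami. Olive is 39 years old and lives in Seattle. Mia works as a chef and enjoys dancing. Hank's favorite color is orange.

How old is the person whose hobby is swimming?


Person with hobby=swimming is Frank, age 20

20


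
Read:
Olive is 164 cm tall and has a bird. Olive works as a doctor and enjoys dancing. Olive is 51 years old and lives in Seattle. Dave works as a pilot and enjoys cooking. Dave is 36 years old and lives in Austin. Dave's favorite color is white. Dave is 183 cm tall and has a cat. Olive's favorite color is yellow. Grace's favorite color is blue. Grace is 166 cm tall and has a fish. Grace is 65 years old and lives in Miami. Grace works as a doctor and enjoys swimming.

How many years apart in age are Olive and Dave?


51 vs 36, diff = 15

15


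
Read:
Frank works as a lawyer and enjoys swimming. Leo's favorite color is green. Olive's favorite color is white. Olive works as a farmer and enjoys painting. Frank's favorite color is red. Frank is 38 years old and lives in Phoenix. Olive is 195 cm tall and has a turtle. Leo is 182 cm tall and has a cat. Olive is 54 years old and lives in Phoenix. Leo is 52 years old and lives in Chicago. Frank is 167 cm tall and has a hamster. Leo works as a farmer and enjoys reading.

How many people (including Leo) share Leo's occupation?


Leo is a farmer. Count = 2

2


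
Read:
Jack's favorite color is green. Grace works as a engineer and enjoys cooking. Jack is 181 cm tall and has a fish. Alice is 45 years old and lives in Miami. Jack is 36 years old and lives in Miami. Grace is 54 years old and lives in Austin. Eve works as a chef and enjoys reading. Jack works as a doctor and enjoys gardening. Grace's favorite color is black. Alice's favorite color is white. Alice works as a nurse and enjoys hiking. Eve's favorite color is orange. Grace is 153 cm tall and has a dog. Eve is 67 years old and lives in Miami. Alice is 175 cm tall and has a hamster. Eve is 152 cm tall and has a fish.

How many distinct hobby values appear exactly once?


Unique hobby values: 4

4


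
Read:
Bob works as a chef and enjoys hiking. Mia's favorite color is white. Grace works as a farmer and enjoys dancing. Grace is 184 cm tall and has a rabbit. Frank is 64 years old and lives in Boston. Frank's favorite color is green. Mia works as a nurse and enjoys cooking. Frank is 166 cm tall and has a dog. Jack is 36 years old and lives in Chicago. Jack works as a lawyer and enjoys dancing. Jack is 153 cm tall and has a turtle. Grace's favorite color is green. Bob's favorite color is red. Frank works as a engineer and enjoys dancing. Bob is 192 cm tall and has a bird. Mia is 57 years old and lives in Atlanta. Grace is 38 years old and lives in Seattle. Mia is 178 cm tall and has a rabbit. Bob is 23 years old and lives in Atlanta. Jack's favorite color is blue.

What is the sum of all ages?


38+36+57+23+64 = 218

218


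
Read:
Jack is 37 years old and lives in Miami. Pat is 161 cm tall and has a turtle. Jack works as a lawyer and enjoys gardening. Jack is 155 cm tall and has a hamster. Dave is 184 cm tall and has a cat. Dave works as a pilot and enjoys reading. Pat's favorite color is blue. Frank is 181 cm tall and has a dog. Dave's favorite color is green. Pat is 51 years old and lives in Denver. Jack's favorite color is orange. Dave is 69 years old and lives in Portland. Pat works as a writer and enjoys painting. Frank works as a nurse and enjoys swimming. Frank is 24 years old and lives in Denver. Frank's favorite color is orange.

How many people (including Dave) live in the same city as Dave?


Dave lives in Portland. Count = 1

1


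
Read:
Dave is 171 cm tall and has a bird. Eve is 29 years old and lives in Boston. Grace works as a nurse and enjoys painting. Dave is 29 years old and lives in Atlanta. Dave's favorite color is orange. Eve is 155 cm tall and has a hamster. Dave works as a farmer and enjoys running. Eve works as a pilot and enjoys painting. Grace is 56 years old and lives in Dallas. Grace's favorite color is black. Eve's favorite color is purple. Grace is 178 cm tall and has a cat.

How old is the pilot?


The pilot is Eve, age 29

29


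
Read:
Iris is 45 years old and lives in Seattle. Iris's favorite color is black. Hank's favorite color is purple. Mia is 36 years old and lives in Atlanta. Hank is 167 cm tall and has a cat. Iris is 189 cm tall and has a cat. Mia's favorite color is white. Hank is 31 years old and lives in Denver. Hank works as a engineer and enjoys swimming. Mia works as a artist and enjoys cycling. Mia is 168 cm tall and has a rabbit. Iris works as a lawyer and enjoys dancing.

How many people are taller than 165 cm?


Taller than 165: 3

3


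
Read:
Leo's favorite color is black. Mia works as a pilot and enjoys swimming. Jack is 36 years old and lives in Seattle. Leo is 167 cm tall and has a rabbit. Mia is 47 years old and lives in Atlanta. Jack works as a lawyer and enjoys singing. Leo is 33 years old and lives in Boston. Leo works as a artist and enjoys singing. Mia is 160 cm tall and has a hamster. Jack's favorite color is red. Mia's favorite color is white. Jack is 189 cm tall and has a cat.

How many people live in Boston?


Count in Boston: 1

1


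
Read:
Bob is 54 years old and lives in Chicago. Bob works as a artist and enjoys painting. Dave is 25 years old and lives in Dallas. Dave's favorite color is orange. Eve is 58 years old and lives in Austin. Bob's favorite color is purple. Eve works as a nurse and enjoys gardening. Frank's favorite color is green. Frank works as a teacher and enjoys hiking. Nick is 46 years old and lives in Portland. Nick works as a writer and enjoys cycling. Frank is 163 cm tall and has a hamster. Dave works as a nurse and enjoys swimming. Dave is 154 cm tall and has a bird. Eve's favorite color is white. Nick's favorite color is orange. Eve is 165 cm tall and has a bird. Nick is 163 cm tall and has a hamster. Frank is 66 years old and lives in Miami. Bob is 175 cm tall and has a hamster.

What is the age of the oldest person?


Oldest: Frank at 66

66


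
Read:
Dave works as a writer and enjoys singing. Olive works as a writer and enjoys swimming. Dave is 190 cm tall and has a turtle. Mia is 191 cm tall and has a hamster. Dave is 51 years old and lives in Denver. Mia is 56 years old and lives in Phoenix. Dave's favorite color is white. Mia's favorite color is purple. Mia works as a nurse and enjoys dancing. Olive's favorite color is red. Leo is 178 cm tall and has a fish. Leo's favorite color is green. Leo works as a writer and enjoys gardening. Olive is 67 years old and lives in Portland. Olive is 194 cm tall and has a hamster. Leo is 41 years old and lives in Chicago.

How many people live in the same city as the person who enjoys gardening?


Person with hobby gardening is Leo, city Chicago. Count = 1

1


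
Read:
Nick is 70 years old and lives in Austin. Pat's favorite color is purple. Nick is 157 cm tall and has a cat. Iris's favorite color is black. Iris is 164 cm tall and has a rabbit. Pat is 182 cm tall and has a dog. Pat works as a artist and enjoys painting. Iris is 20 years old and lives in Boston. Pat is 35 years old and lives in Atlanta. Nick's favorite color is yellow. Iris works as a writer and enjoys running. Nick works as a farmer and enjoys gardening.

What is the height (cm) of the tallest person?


Tallest: Pat at 182 cm

182


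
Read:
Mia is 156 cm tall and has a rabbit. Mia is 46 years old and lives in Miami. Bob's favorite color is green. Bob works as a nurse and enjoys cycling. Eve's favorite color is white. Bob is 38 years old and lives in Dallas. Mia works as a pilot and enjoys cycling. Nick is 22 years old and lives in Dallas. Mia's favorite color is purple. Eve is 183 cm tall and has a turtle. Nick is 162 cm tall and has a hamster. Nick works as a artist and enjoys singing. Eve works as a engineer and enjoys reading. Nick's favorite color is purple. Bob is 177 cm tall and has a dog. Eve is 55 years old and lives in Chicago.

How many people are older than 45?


Filter: 2

2


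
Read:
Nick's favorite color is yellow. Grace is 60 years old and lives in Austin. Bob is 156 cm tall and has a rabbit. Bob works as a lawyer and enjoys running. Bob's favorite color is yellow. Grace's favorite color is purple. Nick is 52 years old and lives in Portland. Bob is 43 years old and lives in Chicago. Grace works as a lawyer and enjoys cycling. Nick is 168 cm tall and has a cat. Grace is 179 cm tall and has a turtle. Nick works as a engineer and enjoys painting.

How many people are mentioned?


People: Grace, Bob, Nick. Count = 3

3


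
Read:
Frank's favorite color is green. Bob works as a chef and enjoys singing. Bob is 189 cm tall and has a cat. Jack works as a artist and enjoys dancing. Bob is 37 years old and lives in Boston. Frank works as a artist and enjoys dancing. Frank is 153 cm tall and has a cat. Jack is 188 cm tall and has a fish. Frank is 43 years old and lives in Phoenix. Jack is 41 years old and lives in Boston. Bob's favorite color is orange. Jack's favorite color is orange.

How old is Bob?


Bob is 37 years old

37


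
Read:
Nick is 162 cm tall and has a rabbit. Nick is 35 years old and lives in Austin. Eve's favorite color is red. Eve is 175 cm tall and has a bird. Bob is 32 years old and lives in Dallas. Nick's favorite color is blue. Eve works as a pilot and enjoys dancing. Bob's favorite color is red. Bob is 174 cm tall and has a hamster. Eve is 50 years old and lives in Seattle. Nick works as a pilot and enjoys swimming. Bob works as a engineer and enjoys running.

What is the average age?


Sum=117, n=3, avg=39

39


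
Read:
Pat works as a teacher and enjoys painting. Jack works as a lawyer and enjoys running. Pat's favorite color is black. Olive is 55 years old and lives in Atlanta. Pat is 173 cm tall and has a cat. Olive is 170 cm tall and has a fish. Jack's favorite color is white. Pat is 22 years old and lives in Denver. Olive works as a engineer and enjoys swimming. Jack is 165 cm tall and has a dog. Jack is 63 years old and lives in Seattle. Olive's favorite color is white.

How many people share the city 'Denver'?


Count: 1

1


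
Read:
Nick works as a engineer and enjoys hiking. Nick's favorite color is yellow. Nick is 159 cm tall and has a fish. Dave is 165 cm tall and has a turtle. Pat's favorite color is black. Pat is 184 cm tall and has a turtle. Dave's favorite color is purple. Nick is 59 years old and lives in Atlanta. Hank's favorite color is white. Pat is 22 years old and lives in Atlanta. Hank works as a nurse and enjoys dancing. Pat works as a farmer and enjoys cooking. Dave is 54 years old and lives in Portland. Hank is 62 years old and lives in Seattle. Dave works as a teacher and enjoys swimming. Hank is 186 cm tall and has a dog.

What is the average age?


Sum=197, n=4, avg=49.25

49.25


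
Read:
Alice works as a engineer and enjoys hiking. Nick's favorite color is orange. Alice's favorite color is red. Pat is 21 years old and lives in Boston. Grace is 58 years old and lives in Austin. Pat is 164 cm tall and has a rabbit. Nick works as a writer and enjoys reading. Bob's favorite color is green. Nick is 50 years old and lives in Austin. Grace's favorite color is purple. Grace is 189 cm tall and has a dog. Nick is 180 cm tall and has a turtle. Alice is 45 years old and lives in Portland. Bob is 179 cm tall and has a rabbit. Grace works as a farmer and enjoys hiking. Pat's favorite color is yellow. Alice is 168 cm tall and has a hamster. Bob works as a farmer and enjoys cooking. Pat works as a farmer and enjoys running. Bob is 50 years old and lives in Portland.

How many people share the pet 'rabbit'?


Count: 2

2


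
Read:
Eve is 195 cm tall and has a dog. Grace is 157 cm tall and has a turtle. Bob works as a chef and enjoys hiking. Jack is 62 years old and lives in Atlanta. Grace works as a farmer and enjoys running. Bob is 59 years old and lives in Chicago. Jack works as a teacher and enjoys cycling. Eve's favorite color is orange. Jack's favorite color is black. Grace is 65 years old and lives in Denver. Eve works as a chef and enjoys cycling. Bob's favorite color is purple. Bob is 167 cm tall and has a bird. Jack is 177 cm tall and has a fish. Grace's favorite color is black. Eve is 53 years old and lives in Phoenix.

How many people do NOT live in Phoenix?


Not in Phoenix: 3

3


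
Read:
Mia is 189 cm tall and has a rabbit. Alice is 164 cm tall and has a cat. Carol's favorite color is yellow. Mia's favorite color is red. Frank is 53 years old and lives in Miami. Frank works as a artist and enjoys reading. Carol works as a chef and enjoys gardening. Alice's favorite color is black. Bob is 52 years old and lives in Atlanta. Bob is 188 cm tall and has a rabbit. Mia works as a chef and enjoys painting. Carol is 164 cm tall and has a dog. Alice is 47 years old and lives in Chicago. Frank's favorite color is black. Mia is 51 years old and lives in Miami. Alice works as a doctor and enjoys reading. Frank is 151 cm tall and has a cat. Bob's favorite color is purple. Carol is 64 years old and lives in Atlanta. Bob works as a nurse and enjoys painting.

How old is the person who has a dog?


Person with dog is Carol, age 64

64


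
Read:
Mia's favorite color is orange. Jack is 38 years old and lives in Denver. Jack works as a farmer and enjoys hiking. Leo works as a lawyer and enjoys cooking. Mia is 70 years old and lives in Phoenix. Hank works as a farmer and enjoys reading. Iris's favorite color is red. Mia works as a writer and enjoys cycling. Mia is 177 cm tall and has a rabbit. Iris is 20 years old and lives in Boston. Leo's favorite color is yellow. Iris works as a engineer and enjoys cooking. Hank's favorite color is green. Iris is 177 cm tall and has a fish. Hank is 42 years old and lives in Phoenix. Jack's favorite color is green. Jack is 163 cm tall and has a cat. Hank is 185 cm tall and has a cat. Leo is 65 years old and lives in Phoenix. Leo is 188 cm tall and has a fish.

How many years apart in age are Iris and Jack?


20 vs 38, diff = 18

18


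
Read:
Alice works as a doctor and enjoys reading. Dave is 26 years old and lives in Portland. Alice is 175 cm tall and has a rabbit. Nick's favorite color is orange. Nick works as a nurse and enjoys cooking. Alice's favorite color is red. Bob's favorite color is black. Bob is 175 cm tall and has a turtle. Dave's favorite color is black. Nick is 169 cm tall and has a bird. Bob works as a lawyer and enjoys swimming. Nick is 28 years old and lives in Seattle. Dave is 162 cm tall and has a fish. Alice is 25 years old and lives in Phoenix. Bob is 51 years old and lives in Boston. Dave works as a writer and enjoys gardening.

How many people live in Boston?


Count in Boston: 1

1


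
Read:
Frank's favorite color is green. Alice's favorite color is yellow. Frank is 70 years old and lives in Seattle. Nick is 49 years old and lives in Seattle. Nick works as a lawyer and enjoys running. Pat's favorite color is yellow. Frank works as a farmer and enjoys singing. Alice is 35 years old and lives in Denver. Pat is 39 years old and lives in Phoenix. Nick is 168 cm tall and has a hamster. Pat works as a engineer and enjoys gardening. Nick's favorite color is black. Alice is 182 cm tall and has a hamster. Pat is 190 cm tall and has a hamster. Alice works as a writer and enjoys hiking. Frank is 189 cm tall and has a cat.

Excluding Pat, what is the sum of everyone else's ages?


Sum (excluding Pat): 154

154


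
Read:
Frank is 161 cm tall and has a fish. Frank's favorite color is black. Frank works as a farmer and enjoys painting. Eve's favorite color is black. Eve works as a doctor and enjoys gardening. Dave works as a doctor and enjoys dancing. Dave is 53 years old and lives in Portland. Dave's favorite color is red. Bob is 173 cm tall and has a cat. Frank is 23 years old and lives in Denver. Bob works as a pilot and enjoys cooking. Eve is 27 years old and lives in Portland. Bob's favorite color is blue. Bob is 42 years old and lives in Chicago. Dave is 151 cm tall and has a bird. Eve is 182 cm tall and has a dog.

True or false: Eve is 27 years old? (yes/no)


Eve is actually 27. yes

yes


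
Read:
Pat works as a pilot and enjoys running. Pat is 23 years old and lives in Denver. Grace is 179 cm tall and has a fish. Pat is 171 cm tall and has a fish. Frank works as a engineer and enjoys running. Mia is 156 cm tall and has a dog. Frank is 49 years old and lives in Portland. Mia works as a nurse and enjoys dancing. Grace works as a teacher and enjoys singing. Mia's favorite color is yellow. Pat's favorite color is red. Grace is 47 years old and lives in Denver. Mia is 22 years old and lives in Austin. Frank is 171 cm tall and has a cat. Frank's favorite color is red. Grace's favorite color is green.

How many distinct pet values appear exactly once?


Unique pet values: 2

2


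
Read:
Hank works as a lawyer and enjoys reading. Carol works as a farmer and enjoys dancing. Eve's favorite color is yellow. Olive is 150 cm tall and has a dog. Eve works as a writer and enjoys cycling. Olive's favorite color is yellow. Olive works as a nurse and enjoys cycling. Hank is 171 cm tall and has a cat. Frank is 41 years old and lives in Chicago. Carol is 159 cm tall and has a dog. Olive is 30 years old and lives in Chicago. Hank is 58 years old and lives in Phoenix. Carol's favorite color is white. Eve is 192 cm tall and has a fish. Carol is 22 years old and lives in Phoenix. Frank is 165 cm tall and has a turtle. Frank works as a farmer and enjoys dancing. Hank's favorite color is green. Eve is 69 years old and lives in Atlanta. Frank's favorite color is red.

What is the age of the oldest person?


Oldest: Eve at 69

69


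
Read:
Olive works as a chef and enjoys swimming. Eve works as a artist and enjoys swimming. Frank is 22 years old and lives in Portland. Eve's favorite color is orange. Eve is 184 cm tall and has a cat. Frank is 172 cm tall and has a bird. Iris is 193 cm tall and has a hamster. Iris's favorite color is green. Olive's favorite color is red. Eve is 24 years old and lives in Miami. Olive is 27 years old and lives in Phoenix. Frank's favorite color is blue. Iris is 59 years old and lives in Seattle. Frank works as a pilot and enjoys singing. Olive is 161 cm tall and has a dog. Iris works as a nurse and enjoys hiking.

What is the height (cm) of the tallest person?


Tallest: Iris at 193 cm

193


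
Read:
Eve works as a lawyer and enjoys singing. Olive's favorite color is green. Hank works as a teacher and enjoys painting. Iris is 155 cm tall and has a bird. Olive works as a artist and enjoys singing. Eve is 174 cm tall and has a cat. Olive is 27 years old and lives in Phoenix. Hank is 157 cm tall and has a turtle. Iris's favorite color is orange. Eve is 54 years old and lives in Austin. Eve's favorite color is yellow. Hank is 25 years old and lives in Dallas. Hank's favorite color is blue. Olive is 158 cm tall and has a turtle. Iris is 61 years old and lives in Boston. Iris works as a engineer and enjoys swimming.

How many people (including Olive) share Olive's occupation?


Olive is a artist. Count = 1

1


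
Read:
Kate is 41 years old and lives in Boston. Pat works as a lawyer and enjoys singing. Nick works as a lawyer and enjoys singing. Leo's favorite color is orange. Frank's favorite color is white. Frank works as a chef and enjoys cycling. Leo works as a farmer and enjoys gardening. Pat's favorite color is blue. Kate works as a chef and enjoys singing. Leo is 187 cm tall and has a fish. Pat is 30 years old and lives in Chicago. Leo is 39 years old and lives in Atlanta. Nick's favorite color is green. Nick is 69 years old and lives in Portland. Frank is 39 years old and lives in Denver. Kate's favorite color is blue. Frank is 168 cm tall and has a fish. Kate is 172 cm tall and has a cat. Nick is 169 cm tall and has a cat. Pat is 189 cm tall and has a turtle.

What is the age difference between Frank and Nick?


|39 - 69| = 30

30


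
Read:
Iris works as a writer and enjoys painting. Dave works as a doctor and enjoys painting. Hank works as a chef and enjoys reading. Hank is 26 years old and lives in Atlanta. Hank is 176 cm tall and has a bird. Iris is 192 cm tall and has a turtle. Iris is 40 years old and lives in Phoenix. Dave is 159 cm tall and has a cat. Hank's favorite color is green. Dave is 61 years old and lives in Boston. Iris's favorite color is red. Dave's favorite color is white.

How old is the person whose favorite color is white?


Person with favorite color=white is Dave, age 61

61


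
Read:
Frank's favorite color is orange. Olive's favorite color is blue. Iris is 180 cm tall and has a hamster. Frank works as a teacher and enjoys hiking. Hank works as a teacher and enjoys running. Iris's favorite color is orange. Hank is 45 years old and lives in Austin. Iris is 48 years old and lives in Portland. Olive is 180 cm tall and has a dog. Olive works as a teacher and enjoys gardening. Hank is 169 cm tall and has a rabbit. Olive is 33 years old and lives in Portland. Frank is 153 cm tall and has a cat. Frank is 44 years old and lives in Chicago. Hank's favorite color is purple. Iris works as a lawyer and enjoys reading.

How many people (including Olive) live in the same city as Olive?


Olive lives in Portland. Count = 2

2


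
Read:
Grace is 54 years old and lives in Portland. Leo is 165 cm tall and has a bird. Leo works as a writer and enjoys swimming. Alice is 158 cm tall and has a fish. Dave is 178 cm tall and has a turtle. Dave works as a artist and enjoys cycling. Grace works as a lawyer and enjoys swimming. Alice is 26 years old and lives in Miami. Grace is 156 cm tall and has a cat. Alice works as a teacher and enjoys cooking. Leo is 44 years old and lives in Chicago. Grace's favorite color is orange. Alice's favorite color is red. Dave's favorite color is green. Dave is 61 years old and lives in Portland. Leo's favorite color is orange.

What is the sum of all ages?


61+54+26+44 = 185

185


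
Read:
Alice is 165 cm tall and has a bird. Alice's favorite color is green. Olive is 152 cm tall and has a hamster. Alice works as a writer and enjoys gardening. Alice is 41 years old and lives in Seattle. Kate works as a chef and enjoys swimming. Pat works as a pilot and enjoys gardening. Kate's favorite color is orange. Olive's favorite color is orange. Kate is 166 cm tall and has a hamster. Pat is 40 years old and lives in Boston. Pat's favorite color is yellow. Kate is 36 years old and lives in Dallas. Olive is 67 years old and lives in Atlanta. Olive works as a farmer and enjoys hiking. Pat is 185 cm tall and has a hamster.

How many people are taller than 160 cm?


Taller than 160: 3

3


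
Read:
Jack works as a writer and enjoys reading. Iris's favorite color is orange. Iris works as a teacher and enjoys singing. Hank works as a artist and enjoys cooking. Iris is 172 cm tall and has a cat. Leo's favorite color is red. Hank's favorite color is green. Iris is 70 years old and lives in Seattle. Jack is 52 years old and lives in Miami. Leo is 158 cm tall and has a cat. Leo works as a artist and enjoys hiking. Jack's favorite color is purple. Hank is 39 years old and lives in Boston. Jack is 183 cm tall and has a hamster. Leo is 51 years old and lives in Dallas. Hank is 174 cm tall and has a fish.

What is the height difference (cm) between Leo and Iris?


|158 - 172| = 14

14


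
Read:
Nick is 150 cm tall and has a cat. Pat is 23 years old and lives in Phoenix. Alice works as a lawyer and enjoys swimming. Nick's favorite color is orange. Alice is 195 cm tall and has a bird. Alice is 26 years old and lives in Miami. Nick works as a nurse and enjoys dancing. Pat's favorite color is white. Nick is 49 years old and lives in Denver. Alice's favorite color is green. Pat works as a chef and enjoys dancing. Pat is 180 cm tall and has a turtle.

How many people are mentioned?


People: Alice, Nick, Pat. Count = 3

3


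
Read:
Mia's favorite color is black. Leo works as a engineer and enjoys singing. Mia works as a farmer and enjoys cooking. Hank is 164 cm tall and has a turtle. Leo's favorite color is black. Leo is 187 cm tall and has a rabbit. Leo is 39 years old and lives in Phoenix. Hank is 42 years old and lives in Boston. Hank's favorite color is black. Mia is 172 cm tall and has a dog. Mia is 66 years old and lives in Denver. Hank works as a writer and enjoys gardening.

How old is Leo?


Leo is 39 years old

39


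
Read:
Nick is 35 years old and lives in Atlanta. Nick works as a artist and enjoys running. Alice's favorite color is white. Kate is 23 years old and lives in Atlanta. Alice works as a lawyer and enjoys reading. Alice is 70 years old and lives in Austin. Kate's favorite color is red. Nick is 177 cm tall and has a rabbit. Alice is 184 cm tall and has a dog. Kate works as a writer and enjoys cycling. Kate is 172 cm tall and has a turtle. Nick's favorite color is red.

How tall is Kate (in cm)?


Kate is 172 cm tall

172


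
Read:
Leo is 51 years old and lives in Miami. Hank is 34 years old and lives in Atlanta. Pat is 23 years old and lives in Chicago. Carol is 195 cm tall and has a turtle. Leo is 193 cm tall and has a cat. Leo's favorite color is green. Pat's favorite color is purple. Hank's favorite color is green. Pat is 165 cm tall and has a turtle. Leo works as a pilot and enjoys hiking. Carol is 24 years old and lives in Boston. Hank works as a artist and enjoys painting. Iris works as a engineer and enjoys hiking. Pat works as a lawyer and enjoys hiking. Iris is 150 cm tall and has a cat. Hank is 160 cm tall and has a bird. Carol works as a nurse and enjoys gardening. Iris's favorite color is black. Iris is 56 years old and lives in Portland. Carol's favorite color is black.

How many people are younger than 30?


Filter: 2

2


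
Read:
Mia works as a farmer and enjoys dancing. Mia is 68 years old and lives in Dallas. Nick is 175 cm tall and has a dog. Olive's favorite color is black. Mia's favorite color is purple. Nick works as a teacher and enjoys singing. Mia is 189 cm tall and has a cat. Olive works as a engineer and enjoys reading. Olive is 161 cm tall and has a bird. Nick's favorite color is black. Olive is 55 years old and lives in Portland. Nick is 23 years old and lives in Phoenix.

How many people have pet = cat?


Count: 1

1


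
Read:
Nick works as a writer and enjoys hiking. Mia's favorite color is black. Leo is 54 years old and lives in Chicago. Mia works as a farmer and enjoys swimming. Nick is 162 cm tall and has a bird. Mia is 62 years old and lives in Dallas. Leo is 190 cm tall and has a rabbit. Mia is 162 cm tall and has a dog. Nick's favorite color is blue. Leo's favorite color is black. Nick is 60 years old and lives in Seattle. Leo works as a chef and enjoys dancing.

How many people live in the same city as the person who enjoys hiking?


Person with hobby hiking is Nick, city Seattle. Count = 1

1
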